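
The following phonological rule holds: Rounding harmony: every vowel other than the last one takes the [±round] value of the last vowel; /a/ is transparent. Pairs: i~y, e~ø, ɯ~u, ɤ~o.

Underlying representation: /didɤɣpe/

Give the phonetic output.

[didɤɣpe]

no segment meets the rule's conditions; no change.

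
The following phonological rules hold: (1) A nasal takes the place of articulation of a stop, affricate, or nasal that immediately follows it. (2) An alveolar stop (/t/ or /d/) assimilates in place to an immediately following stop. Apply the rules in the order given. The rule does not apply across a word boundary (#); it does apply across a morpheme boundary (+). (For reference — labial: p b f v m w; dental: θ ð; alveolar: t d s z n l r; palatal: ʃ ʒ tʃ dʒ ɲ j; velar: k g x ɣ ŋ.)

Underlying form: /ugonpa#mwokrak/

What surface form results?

[ugompa#mwokrak]

Rule 1: /n/ before /p/ (labial) → [m]
After rule 1: ugompa#mwokrak
Rule 2: no segment meets the rule's conditions; no change.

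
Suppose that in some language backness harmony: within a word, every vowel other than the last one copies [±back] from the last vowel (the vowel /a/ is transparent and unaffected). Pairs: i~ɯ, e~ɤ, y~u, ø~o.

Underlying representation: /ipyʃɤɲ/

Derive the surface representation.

/i/ harmonizes with /ɤ/ ([+back]) → [ɯ]
/y/ harmonizes with /ɤ/ ([+back]) → [u]

[ɯpuʃɤɲ]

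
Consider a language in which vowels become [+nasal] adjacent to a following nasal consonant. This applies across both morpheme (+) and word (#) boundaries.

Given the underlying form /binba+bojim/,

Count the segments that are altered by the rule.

/i/ before nasal /n/ → [ĩ]
/i/ before nasal /m/ → [ĩ]
2 segments change.

2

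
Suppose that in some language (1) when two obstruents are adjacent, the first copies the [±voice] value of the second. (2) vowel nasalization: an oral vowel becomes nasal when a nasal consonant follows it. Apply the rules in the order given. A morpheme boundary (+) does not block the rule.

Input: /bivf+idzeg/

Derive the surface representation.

[biff+idzeg]

Rule 1: /v/ before /f/ (voiceless) → [f]
After rule 1: biff+idzeg
Rule 2: no segment meets the rule's conditions; no change.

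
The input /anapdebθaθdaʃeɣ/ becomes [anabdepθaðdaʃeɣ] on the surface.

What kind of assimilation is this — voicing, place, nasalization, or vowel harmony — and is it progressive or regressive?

/p/→[b] /b/→[p] /θ/→[ð].
Each target copies a feature from the following segment, so the direction is regressive.

voicing assimilation, regressive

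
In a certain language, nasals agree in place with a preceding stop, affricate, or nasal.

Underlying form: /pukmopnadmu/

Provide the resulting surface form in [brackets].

[pukŋopmadnu]

/m/ after /k/ (velar) → [ŋ]
/n/ after /p/ (labial) → [m]
/m/ after /d/ (alveolar) → [n]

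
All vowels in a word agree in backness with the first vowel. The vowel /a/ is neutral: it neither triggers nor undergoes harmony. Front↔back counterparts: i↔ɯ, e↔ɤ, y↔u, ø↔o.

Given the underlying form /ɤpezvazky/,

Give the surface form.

/e/ harmonizes with /ɤ/ ([+back]) → [ɤ]
/y/ harmonizes with /ɤ/ ([+back]) → [u]

[ɤpɤzvazku]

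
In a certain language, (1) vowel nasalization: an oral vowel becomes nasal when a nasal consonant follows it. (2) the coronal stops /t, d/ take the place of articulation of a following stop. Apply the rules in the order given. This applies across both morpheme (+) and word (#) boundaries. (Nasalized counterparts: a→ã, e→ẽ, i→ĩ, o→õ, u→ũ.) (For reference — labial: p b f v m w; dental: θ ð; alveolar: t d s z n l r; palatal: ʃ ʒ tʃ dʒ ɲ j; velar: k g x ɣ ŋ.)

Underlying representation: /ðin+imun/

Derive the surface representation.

Rule 1: /i/ before nasal /n/ → [ĩ]
Rule 1: /i/ before nasal /m/ → [ĩ]
Rule 1: /u/ before nasal /n/ → [ũ]
After rule 1: ðĩn+ĩmũn
Rule 2: no segment meets the rule's conditions; no change.

[ðĩn+ĩmũn]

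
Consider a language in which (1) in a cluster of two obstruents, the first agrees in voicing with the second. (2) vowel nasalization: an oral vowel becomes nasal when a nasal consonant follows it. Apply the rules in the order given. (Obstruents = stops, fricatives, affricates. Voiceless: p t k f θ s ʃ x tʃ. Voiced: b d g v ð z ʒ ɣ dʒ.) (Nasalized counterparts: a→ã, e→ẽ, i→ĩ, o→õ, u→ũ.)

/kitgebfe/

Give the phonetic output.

[kidgepfe]

Rule 1: /t/ before /g/ (voiced) → [d]
Rule 1: /b/ before /f/ (voiceless) → [p]
After rule 1: kidgepfe
Rule 2: no segment meets the rule's conditions; no change.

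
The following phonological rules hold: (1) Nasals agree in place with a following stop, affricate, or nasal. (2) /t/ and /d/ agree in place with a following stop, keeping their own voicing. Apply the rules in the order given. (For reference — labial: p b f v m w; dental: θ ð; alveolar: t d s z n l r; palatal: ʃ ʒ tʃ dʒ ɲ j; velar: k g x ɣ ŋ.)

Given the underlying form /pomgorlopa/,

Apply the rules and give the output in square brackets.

[poŋgorlopa]

Rule 1: /m/ before /g/ (velar) → [ŋ]
After rule 1: poŋgorlopa
Rule 2: no segment meets the rule's conditions; no change.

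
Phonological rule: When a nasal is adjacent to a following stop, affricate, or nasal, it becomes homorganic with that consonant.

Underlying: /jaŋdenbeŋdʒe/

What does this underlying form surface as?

[jandembeɲdʒe]

/ŋ/ before /d/ (alveolar) → [n]
/n/ before /b/ (labial) → [m]
/ŋ/ before /dʒ/ (palatal) → [ɲ]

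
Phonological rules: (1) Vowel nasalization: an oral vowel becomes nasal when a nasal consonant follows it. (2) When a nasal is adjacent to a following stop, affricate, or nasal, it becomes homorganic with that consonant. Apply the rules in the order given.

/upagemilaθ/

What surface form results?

Rule 1: /e/ before nasal /m/ → [ẽ]
After rule 1: upagẽmilaθ
Rule 2: no segment meets the rule's conditions; no change.

[upagẽmilaθ]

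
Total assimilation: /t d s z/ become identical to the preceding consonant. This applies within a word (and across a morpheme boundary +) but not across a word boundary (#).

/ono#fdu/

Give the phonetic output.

/d/ after /f/ → [f] (total assimilation)

[ono#ffu]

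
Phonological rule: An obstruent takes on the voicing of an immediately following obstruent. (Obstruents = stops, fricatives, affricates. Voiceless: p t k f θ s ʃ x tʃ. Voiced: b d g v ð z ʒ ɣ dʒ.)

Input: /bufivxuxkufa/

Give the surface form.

[bufifxuxkufa]

/v/ before /x/ (voiceless) → [f]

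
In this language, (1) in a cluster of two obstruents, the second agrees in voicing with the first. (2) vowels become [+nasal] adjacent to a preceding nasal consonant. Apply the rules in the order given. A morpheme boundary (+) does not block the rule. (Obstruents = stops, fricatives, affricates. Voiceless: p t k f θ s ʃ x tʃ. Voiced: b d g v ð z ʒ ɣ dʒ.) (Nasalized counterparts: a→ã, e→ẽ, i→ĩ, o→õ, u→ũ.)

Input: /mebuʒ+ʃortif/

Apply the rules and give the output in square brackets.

Rule 1: /ʃ/ after /ʒ/ (voiced) → [ʒ]
After rule 1: mebuʒ+ʒortif
Rule 2: /e/ after nasal /m/ → [ẽ]

[mẽbuʒ+ʒortif]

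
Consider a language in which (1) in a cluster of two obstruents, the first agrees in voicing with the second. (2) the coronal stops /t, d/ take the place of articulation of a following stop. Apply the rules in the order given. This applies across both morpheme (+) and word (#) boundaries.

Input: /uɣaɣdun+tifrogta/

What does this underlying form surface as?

Rule 1: /g/ before /t/ (voiceless) → [k]
After rule 1: uɣaɣdun+tifrokta
Rule 2: no segment meets the rule's conditions; no change.

[uɣaɣdun+tifrokta]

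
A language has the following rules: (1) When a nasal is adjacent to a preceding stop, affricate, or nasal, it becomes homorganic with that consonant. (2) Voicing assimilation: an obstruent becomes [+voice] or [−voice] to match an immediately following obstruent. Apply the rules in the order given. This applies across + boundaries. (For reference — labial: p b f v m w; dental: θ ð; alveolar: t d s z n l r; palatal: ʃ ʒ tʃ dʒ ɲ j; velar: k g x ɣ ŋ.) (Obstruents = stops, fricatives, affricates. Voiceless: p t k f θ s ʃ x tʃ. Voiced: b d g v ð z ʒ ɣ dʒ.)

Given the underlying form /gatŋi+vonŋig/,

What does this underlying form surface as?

[gatni+vonnig]

Rule 1: /ŋ/ after /t/ (alveolar) → [n]
Rule 1: /ŋ/ after /n/ (alveolar) → [n]
After rule 1: gatni+vonnig
Rule 2: no segment meets the rule's conditions; no change.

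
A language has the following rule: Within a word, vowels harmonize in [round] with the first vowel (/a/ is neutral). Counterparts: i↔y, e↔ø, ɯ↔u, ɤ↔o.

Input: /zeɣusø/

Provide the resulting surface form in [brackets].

[zeɣɯse]

/u/ harmonizes with /e/ ([-round]) → [ɯ]
/ø/ harmonizes with /e/ ([-round]) → [e]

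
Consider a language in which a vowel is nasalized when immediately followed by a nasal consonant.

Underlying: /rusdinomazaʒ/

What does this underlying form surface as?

[rusdĩnõmazaʒ]

/i/ before nasal /n/ → [ĩ]
/o/ before nasal /m/ → [õ]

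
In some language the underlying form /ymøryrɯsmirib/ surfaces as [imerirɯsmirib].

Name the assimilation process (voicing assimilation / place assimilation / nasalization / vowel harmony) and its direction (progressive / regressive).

vowel harmony, regressive

/y/→[i] /ø/→[e] /y/→[i].
Vowels agree with the last vowel, so the harmony is regressive.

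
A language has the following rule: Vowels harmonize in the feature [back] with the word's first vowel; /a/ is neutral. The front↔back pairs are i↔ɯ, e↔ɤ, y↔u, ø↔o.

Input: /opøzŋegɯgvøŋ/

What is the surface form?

[opozŋɤgɯgvoŋ]

/ø/ harmonizes with /o/ ([+back]) → [o]
/e/ harmonizes with /o/ ([+back]) → [ɤ]
/ø/ harmonizes with /o/ ([+back]) → [o]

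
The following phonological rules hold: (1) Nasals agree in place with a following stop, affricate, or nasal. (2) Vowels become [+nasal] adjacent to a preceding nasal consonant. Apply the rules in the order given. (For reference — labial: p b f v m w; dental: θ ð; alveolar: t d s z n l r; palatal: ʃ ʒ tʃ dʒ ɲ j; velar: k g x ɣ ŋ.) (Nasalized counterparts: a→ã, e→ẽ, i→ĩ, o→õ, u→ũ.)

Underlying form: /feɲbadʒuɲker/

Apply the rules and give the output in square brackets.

Rule 1: /ɲ/ before /b/ (labial) → [m]
Rule 1: /ɲ/ before /k/ (velar) → [ŋ]
After rule 1: fembadʒuŋker
Rule 2: no segment meets the rule's conditions; no change.

[fembadʒuŋker]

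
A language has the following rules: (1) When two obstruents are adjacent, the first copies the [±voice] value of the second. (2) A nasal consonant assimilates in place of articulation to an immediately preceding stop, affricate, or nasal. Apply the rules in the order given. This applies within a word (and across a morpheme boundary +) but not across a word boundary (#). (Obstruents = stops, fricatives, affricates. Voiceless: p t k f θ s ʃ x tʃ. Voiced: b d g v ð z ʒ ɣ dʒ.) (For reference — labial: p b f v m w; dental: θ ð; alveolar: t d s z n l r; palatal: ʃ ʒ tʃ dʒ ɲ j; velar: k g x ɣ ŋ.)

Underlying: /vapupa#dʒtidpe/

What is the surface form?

Rule 1: /dʒ/ before /t/ (voiceless) → [tʃ]
Rule 1: /d/ before /p/ (voiceless) → [t]
After rule 1: vapupa#tʃtitpe
Rule 2: no segment meets the rule's conditions; no change.

[vapupa#tʃtitpe]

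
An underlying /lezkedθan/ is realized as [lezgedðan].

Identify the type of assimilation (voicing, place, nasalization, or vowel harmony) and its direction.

/k/→[g] /θ/→[ð].
Each target copies a feature from the preceding segment, so the direction is progressive.

voicing assimilation, progressive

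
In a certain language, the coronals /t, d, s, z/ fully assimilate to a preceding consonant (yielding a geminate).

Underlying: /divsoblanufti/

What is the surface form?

/s/ after /v/ → [v] (total assimilation)
/t/ after /f/ → [f] (total assimilation)

[divvoblanuffi]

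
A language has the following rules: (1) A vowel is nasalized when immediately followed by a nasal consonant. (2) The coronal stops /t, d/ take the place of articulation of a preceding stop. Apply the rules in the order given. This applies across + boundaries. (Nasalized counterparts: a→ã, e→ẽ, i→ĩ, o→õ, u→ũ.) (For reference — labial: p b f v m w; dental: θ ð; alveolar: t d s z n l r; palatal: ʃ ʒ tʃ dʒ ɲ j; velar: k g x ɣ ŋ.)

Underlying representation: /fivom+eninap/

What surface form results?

[fivõm+ẽnĩnap]

Rule 1: /o/ before nasal /m/ → [õ]
Rule 1: /e/ before nasal /n/ → [ẽ]
Rule 1: /i/ before nasal /n/ → [ĩ]
After rule 1: fivõm+ẽnĩnap
Rule 2: no segment meets the rule's conditions; no change.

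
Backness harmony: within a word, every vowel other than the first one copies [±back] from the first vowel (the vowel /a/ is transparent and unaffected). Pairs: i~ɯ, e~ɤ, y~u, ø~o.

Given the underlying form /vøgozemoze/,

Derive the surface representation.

/o/ harmonizes with /ø/ ([-back]) → [ø]
/o/ harmonizes with /ø/ ([-back]) → [ø]

[vøgøzemøze]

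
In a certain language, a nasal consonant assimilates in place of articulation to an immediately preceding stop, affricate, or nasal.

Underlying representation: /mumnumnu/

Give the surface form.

/n/ after /m/ (labial) → [m]
/n/ after /m/ (labial) → [m]

[mummummu]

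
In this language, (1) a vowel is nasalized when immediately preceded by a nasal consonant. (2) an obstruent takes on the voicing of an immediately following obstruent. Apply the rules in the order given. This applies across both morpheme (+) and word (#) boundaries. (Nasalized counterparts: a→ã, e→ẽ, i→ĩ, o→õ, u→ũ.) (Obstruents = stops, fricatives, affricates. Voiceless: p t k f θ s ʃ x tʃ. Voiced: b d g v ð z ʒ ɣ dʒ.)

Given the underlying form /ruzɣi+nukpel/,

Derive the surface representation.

Rule 1: /u/ after nasal /n/ → [ũ]
After rule 1: ruzɣi+nũkpel
Rule 2: no segment meets the rule's conditions; no change.

[ruzɣi+nũkpel]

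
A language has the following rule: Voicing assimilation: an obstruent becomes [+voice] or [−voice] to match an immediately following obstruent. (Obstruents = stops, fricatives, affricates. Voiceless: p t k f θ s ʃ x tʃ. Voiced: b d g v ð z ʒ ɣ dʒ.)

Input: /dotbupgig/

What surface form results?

[dodbubgig]

/t/ before /b/ (voiced) → [d]
/p/ before /g/ (voiced) → [b]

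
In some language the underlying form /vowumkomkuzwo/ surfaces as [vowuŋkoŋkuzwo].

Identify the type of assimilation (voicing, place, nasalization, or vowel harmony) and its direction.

place assimilation, regressive

/m/→[ŋ] /m/→[ŋ].
Each target copies a feature from the following segment, so the direction is regressive.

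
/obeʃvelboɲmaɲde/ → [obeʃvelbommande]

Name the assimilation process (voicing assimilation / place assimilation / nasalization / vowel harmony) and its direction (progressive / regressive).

place assimilation, regressive

/ɲ/→[m] /ɲ/→[n].
Each target copies a feature from the following segment, so the direction is regressive.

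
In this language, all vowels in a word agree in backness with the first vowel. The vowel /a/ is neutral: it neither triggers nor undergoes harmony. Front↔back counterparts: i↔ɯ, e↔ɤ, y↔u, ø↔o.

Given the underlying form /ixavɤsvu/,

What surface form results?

/ɤ/ harmonizes with /i/ ([-back]) → [e]
/u/ harmonizes with /i/ ([-back]) → [y]

[ixavesvy]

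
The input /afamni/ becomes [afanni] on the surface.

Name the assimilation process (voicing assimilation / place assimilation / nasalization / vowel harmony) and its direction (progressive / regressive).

place assimilation, regressive

/m/→[n].
Each target copies a feature from the following segment, so the direction is regressive.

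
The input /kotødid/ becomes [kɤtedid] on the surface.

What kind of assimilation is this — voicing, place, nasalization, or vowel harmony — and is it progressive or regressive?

/o/→[ɤ] /ø/→[e].
Vowels agree with the last vowel, so the harmony is regressive.

vowel harmony, regressive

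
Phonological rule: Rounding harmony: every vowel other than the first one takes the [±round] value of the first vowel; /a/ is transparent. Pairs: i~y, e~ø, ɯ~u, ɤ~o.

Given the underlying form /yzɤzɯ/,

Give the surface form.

/ɤ/ harmonizes with /y/ ([+round]) → [o]
/ɯ/ harmonizes with /y/ ([+round]) → [u]

[yzozu]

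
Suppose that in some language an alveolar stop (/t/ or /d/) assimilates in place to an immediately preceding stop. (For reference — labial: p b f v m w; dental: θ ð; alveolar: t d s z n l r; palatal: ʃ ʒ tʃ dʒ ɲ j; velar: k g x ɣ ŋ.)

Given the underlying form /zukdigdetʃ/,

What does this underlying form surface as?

[zukgiggetʃ]

/d/ after /k/ (velar) → [g]
/d/ after /g/ (velar) → [g]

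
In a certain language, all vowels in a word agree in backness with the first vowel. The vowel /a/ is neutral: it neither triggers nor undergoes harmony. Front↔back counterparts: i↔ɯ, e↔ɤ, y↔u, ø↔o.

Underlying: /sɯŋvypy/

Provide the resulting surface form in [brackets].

/y/ harmonizes with /ɯ/ ([+back]) → [u]
/y/ harmonizes with /ɯ/ ([+back]) → [u]

[sɯŋvupu]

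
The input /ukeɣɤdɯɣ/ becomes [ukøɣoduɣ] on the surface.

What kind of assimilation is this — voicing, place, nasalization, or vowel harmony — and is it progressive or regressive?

vowel harmony, progressive

/e/→[ø] /ɤ/→[o] /ɯ/→[u].
Vowels agree with the first vowel, so the harmony is progressive.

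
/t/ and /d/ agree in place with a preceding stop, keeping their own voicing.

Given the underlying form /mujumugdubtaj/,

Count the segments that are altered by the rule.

2

/d/ after /g/ (velar) → [g]
/t/ after /b/ (labial) → [p]
2 segments change.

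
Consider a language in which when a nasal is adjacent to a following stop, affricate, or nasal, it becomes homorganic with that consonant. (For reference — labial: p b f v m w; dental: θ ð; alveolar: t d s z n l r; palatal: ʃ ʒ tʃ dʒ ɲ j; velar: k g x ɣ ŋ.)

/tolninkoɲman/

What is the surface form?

/n/ before /k/ (velar) → [ŋ]
/ɲ/ before /m/ (labial) → [m]

[tolniŋkomman]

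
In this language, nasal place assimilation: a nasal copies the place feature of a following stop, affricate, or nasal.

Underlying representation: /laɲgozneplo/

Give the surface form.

/ɲ/ before /g/ (velar) → [ŋ]

[laŋgozneplo]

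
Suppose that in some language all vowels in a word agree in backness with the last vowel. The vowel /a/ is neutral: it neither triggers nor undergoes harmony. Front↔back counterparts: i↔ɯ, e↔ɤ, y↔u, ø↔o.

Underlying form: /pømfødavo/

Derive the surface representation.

/ø/ harmonizes with /o/ ([+back]) → [o]
/ø/ harmonizes with /o/ ([+back]) → [o]

[pomfodavo]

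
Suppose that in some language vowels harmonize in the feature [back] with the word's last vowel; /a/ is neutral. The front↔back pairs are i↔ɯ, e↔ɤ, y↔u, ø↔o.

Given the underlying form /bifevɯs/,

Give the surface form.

[bɯfɤvɯs]

/i/ harmonizes with /ɯ/ ([+back]) → [ɯ]
/e/ harmonizes with /ɯ/ ([+back]) → [ɤ]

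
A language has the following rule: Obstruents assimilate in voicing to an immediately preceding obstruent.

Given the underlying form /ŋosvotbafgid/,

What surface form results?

/v/ after /s/ (voiceless) → [f]
/b/ after /t/ (voiceless) → [p]
/g/ after /f/ (voiceless) → [k]

[ŋosfotpafkid]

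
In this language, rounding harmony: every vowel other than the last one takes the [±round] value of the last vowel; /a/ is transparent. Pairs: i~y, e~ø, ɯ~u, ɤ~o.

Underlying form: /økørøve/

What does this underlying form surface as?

[ekereve]

/ø/ harmonizes with /e/ ([-round]) → [e]
/ø/ harmonizes with /e/ ([-round]) → [e]
/ø/ harmonizes with /e/ ([-round]) → [e]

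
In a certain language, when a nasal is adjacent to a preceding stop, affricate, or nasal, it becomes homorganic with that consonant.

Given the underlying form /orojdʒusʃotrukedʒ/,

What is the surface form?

no segment meets the rule's conditions; no change.

[orojdʒusʃotrukedʒ]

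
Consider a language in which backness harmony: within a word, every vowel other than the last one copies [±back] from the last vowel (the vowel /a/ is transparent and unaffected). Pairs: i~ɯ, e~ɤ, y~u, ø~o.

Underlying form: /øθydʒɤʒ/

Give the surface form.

/ø/ harmonizes with /ɤ/ ([+back]) → [o]
/y/ harmonizes with /ɤ/ ([+back]) → [u]

[oθudʒɤʒ]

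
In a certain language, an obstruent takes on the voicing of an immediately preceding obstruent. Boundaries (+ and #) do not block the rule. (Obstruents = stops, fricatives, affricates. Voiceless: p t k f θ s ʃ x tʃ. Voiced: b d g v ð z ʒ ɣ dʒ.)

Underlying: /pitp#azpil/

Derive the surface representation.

[pitp#azbil]

/p/ after /z/ (voiced) → [b]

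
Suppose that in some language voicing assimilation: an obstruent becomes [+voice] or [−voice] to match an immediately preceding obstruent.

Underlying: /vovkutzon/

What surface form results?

[vovgutson]

/k/ after /v/ (voiced) → [g]
/z/ after /t/ (voiceless) → [s]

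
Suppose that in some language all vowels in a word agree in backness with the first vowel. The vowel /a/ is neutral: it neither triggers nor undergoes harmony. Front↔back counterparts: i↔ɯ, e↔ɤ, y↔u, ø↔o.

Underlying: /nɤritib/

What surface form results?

/i/ harmonizes with /ɤ/ ([+back]) → [ɯ]
/i/ harmonizes with /ɤ/ ([+back]) → [ɯ]

[nɤrɯtɯb]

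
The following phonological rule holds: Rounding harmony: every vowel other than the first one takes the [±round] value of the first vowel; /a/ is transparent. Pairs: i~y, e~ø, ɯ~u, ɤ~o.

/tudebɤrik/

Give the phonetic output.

/e/ harmonizes with /u/ ([+round]) → [ø]
/ɤ/ harmonizes with /u/ ([+round]) → [o]
/i/ harmonizes with /u/ ([+round]) → [y]

[tudøboryk]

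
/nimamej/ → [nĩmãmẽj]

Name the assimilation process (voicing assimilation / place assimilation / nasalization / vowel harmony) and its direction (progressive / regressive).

nasalization, progressive

/i/→[ĩ] /a/→[ã] /e/→[ẽ].
Each target copies a feature from the preceding segment, so the direction is progressive.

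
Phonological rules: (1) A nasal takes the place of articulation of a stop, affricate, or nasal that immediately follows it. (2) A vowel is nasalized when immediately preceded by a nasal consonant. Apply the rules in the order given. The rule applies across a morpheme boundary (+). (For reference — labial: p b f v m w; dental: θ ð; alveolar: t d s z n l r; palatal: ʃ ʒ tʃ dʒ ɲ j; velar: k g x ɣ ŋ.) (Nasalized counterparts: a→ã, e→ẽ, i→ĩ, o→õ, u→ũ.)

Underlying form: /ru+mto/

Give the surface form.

[ru+nto]

Rule 1: /m/ before /t/ (alveolar) → [n]
After rule 1: ru+nto
Rule 2: no segment meets the rule's conditions; no change.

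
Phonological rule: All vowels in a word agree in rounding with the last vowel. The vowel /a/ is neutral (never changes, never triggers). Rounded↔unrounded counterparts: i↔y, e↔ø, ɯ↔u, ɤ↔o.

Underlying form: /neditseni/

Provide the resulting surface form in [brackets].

no segment meets the rule's conditions; no change.

[neditseni]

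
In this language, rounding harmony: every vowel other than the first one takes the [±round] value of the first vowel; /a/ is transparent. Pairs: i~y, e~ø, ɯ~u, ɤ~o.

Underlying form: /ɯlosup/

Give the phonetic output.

/o/ harmonizes with /ɯ/ ([-round]) → [ɤ]
/u/ harmonizes with /ɯ/ ([-round]) → [ɯ]

[ɯlɤsɯp]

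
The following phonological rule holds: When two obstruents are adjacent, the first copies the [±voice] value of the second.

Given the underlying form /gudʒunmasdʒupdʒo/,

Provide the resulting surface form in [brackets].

[gudʒunmazdʒubdʒo]

/s/ before /dʒ/ (voiced) → [z]
/p/ before /dʒ/ (voiced) → [b]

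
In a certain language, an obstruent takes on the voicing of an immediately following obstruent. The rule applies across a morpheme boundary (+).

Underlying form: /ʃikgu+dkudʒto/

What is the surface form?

[ʃiggu+tkutʃto]

/k/ before /g/ (voiced) → [g]
/d/ before /k/ (voiceless) → [t]
/dʒ/ before /t/ (voiceless) → [tʃ]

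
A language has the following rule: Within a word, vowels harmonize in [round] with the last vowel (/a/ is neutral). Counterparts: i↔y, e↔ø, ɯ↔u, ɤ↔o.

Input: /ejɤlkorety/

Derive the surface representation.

/e/ harmonizes with /y/ ([+round]) → [ø]
/ɤ/ harmonizes with /y/ ([+round]) → [o]
/e/ harmonizes with /y/ ([+round]) → [ø]

[øjolkorøty]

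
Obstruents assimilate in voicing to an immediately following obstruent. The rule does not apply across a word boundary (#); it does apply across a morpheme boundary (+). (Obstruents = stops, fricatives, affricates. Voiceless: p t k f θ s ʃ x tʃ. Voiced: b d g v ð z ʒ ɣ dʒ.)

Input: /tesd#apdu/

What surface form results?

[tezd#abdu]

/s/ before /d/ (voiced) → [z]
/p/ before /d/ (voiced) → [b]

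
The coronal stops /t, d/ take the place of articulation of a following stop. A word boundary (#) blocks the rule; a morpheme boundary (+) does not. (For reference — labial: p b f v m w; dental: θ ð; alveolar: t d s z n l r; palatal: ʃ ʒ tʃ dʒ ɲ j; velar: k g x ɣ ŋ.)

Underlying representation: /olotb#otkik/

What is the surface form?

/t/ before /b/ (labial) → [p]
/t/ before /k/ (velar) → [k]

[olopb#okkik]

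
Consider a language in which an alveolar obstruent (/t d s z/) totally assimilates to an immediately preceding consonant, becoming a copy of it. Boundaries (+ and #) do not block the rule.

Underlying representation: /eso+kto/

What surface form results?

[eso+kko]

/t/ after /k/ → [k] (total assimilation)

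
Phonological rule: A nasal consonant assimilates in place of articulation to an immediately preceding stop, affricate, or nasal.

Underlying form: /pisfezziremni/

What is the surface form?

[pisfezziremmi]

/n/ after /m/ (labial) → [m]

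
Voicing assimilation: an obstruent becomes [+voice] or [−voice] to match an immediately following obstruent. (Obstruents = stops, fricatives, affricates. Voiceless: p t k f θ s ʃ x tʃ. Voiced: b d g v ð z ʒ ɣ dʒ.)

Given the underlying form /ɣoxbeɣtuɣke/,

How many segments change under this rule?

/x/ before /b/ (voiced) → [ɣ]
/ɣ/ before /t/ (voiceless) → [x]
/ɣ/ before /k/ (voiceless) → [x]
3 segments change.

3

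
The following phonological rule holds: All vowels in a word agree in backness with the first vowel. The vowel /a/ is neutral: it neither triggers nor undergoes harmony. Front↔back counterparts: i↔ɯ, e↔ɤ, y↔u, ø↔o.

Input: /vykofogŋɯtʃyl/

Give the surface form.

[vykøføgŋitʃyl]

/o/ harmonizes with /y/ ([-back]) → [ø]
/o/ harmonizes with /y/ ([-back]) → [ø]
/ɯ/ harmonizes with /y/ ([-back]) → [i]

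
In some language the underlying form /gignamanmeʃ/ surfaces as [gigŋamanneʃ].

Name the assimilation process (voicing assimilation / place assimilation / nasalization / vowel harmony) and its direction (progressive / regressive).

place assimilation, progressive

/n/→[ŋ] /m/→[n].
Each target copies a feature from the preceding segment, so the direction is progressive.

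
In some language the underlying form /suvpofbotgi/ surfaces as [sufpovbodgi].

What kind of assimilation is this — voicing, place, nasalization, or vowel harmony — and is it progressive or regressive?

/v/→[f] /f/→[v] /t/→[d].
Each target copies a feature from the following segment, so the direction is regressive.

voicing assimilation, regressive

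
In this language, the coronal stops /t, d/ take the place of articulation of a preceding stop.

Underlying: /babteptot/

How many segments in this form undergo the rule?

2

/t/ after /b/ (labial) → [p]
/t/ after /p/ (labial) → [p]
2 segments change.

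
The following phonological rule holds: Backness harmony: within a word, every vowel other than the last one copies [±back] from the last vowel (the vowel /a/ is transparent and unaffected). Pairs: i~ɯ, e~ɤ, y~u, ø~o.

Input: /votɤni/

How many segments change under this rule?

/o/ harmonizes with /i/ ([-back]) → [ø]
/ɤ/ harmonizes with /i/ ([-back]) → [e]
2 segments change.

2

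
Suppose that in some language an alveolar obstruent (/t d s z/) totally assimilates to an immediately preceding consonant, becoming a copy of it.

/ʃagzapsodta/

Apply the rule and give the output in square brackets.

/z/ after /g/ → [g] (total assimilation)
/s/ after /p/ → [p] (total assimilation)
/t/ after /d/ → [d] (total assimilation)

[ʃaggappodda]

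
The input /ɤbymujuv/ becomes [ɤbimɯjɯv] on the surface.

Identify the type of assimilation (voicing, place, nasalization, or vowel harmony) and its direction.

/y/→[i] /u/→[ɯ] /u/→[ɯ].
Vowels agree with the first vowel, so the harmony is progressive.

vowel harmony, progressive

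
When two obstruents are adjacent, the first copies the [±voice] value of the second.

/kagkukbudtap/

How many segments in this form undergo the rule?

/g/ before /k/ (voiceless) → [k]
/k/ before /b/ (voiced) → [g]
/d/ before /t/ (voiceless) → [t]
3 segments change.

3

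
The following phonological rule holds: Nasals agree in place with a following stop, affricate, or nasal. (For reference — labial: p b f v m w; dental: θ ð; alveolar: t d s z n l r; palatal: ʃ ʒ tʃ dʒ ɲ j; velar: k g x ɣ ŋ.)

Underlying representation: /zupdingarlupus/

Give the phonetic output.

/n/ before /g/ (velar) → [ŋ]

[zupdiŋgarlupus]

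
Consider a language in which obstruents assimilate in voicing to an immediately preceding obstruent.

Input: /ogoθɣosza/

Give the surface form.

/ɣ/ after /θ/ (voiceless) → [x]
/z/ after /s/ (voiceless) → [s]

[ogoθxossa]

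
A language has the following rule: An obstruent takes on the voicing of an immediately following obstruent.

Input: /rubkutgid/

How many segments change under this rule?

/b/ before /k/ (voiceless) → [p]
/t/ before /g/ (voiced) → [d]
2 segments change.

2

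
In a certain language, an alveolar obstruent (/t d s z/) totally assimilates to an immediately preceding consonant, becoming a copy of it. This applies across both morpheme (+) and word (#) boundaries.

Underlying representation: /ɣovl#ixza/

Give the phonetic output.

[ɣovl#ixxa]

/z/ after /x/ → [x] (total assimilation)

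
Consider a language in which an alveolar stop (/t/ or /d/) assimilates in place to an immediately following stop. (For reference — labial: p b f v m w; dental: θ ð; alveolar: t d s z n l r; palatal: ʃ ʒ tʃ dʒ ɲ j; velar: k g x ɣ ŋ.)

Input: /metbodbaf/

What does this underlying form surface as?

[mepbobbaf]

/t/ before /b/ (labial) → [p]
/d/ before /b/ (labial) → [b]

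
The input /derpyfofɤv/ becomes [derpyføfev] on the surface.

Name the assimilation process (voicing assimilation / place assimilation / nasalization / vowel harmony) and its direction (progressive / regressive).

vowel harmony, progressive

/o/→[ø] /ɤ/→[e].
Vowels agree with the first vowel, so the harmony is progressive.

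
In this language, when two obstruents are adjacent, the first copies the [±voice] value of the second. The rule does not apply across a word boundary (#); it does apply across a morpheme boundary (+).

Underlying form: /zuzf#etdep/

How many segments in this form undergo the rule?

/z/ before /f/ (voiceless) → [s]
/t/ before /d/ (voiced) → [d]
2 segments change.

2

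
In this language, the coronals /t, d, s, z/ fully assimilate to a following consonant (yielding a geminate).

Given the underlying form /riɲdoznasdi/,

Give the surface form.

/z/ before /n/ → [n] (total assimilation)
/s/ before /d/ → [d] (total assimilation)

[riɲdonnaddi]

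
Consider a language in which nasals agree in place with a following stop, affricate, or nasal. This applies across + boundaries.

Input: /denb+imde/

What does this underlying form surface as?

/n/ before /b/ (labial) → [m]
/m/ before /d/ (alveolar) → [n]

[demb+inde]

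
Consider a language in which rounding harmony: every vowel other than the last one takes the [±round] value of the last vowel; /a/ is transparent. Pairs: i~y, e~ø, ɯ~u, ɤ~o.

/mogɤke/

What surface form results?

[mɤgɤke]

/o/ harmonizes with /e/ ([-round]) → [ɤ]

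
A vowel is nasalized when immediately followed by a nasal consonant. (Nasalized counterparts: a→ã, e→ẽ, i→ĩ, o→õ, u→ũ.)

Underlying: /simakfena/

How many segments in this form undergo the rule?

2

/i/ before nasal /m/ → [ĩ]
/e/ before nasal /n/ → [ẽ]
2 segments change.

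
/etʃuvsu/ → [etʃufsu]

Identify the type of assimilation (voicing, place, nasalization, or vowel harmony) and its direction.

/v/→[f].
Each target copies a feature from the following segment, so the direction is regressive.

voicing assimilation, regressive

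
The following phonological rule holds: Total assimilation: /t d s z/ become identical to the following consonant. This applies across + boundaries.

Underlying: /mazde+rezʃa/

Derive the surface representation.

/z/ before /d/ → [d] (total assimilation)
/z/ before /ʃ/ → [ʃ] (total assimilation)

[madde+reʃʃa]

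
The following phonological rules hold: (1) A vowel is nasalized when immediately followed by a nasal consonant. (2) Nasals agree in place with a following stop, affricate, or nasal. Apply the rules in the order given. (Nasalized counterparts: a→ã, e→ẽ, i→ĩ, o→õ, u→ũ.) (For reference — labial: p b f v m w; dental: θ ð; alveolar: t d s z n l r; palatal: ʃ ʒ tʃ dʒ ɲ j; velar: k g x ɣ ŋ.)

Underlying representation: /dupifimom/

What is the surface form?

[dupifĩmõm]

Rule 1: /i/ before nasal /m/ → [ĩ]
Rule 1: /o/ before nasal /m/ → [õ]
After rule 1: dupifĩmõm
Rule 2: no segment meets the rule's conditions; no change.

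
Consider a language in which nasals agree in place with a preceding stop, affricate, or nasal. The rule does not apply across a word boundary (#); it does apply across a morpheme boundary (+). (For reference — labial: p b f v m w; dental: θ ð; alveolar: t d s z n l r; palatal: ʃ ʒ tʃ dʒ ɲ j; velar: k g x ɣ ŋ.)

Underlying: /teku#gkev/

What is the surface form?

[teku#gkev]

no segment meets the rule's conditions; no change.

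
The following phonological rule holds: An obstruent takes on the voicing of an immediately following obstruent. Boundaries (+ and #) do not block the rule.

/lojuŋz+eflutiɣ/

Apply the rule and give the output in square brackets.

[lojuŋz+eflutiɣ]

no segment meets the rule's conditions; no change.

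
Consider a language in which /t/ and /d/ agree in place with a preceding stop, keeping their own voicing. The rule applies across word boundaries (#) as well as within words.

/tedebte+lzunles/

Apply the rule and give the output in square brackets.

[tedebpe+lzunles]

/t/ after /b/ (labial) → [p]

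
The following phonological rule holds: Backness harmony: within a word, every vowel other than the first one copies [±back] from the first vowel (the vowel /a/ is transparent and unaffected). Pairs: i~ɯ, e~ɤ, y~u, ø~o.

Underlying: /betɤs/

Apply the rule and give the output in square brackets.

/ɤ/ harmonizes with /e/ ([-back]) → [e]

[betes]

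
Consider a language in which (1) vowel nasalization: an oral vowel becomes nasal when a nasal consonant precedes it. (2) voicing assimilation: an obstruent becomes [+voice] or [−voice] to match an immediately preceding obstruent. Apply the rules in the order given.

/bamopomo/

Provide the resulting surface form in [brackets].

[bamõpomõ]

Rule 1: /o/ after nasal /m/ → [õ]
Rule 1: /o/ after nasal /m/ → [õ]
After rule 1: bamõpomõ
Rule 2: no segment meets the rule's conditions; no change.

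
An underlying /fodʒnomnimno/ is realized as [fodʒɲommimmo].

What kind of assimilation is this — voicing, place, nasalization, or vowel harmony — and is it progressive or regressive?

place assimilation, progressive

/n/→[ɲ] /n/→[m] /n/→[m].
Each target copies a feature from the preceding segment, so the direction is progressive.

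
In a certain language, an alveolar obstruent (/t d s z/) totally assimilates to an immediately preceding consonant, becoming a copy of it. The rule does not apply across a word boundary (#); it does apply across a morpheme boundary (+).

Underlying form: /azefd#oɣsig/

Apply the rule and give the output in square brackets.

/d/ after /f/ → [f] (total assimilation)
/s/ after /ɣ/ → [ɣ] (total assimilation)

[azeff#oɣɣig]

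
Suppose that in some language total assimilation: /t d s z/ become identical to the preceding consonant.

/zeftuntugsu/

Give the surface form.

/t/ after /f/ → [f] (total assimilation)
/t/ after /n/ → [n] (total assimilation)
/s/ after /g/ → [g] (total assimilation)

[zeffunnuggu]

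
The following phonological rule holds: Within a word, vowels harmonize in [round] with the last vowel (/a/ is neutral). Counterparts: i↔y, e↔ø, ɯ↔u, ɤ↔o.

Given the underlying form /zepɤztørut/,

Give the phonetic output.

[zøpoztørut]

/e/ harmonizes with /u/ ([+round]) → [ø]
/ɤ/ harmonizes with /u/ ([+round]) → [o]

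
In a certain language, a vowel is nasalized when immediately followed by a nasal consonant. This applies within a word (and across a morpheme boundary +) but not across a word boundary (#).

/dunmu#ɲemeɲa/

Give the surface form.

[dũnmu#ɲẽmẽɲa]

/u/ before nasal /n/ → [ũ]
/e/ before nasal /m/ → [ẽ]
/e/ before nasal /ɲ/ → [ẽ]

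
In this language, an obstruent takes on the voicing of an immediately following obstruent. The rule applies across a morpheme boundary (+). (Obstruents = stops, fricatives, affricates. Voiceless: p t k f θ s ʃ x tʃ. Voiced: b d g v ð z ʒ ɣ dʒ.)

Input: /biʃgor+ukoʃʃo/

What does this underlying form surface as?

/ʃ/ before /g/ (voiced) → [ʒ]

[biʒgor+ukoʃʃo]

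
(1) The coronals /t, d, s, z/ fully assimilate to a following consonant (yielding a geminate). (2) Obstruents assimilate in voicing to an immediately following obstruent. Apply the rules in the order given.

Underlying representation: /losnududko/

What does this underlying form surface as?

[lonnudukko]

Rule 1: /s/ before /n/ → [n] (total assimilation)
Rule 1: /d/ before /k/ → [k] (total assimilation)
After rule 1: lonnudukko
Rule 2: no segment meets the rule's conditions; no change.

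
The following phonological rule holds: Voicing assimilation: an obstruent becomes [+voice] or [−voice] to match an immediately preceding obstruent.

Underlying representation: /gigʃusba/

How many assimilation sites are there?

/ʃ/ after /g/ (voiced) → [ʒ]
/b/ after /s/ (voiceless) → [p]
2 segments change.

2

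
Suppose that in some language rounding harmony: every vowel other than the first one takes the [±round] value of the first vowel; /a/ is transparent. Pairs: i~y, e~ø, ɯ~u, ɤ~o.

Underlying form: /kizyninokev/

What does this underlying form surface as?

[kizininɤkev]

/y/ harmonizes with /i/ ([-round]) → [i]
/o/ harmonizes with /i/ ([-round]) → [ɤ]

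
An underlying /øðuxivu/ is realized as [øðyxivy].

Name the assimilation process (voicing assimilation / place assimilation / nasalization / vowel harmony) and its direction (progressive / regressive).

vowel harmony, progressive

/u/→[y] /u/→[y].
Vowels agree with the first vowel, so the harmony is progressive.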